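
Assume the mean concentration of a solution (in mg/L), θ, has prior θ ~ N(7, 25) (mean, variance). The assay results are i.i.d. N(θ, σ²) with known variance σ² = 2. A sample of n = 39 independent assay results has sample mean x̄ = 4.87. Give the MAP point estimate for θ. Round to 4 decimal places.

θ̂_MAP = 4.8744

n = 39, x̄ = 4.87.
For a Normal prior and Normal likelihood with known variance, the posterior is Normal; its mode equals its mean, the precision-weighted average.
Prior precision 1/σ₀² = 1/25 = 0.04; data precision n/σ² = 39/2 = 19.5.
θ̂ = (0.04·7 + 19.5·4.87) / (0.04 + 19.5) = 95.245/19.54 = 19049/3908 ≈ 4.8744.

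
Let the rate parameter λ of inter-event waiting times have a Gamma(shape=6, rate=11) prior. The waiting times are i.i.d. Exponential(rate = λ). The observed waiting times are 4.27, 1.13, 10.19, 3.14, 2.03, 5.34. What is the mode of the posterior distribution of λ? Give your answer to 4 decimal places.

The Exponential(rate=λ) likelihood is ∝ λ^n e^(−λΣtᵢ). Here n = 6 and Σtᵢ = 4.27 + 1.13 + 10.19 + 3.14 + 2.03 + 5.34 = 26.10.
Posterior ∝ λ^5e^(−11λ) · λ^6e^(−26.10λ) = λ^11e^(−37.10λ), i.e. Gamma(12, 37.10).
Mode = (a−1)/b = 11/37.10 ≈ 0.2965.

λ̂_MAP = 0.2965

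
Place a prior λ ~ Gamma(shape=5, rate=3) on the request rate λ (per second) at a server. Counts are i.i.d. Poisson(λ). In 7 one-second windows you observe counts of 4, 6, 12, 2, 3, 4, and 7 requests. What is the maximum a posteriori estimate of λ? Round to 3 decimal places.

Σxᵢ = 4+6+12+2+3+4+7 = 38, with n = 7.
Posterior ∝ λ^4e^(−3λ) · λ^38e^(−7λ) = λ^42e^(−10λ), i.e. Gamma(shape=43, rate=10).
The mode of a Gamma(a, b) with a ≥ 1 (shape–rate) is (a−1)/b = 42/10 ≈ 4.200.

λ̂_MAP = 4.200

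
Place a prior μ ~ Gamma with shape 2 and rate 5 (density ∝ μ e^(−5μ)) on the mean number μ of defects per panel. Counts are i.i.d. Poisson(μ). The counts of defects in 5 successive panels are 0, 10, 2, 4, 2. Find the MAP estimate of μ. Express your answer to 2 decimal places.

μ̂_MAP = 1.90

Σxᵢ = 0+10+2+4+2 = 18, with n = 5.
Posterior ∝ μe^(−5μ) · μ^18e^(−5μ) = μ^19e^(−10μ), i.e. Gamma(shape=20, rate=10).
The mode of a Gamma(a, b) with a ≥ 1 (shape–rate) is (a−1)/b = 19/10 ≈ 1.90.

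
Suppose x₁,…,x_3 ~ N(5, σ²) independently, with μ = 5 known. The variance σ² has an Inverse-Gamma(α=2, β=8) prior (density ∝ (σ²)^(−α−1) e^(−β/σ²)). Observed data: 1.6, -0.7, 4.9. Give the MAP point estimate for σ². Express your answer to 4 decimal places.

Sum of squared deviations about the known mean: SS = (1.6−5)² + (-0.7−5)² + (4.9−5)² = 44.06.
The Normal likelihood contributes (σ²)^(−n/2) exp(−SS/(2σ²)), so the posterior is Inverse-Gamma(α + n/2, β + SS/2) = Inverse-Gamma(3.5, 30.03).
The mode of Inverse-Gamma(a, b) is b/(a+1) = 30.03/4.5 ≈ 6.6733.

σ̂²_MAP = 6.6733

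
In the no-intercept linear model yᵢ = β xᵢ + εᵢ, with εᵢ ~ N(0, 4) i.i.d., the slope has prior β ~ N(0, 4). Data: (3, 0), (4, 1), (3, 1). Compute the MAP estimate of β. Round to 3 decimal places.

β̂_MAP = 0.200

log p(β | y) = −Σ(yᵢ − βxᵢ)²/(2·4) − β²/(2·4) + const.
Setting the derivative to zero: Σxᵢ(yᵢ − βxᵢ)/4 − β/4 = 0, so β = Σxᵢyᵢ / (Σxᵢ² + σ²/τ²).
Σxᵢyᵢ = 3·0 + 4·1 + 3·1 = 7; Σxᵢ² = 34; σ²/τ² = 1.
β̂_MAP = 7 / (34 + 1) = 7/35 ≈ 0.200.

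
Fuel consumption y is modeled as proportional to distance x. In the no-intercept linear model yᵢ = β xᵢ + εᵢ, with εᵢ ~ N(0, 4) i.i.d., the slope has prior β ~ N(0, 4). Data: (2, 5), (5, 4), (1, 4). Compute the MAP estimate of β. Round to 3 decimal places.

β̂_MAP = 1.097

log p(β | y) = −Σ(yᵢ − βxᵢ)²/(2·4) − β²/(2·4) + const.
Setting the derivative to zero: Σxᵢ(yᵢ − βxᵢ)/4 − β/4 = 0, so β = Σxᵢyᵢ / (Σxᵢ² + σ²/τ²).
Σxᵢyᵢ = 2·5 + 5·4 + 1·4 = 34; Σxᵢ² = 30; σ²/τ² = 1.
β̂_MAP = 34 / (30 + 1) = 34/31 ≈ 1.097.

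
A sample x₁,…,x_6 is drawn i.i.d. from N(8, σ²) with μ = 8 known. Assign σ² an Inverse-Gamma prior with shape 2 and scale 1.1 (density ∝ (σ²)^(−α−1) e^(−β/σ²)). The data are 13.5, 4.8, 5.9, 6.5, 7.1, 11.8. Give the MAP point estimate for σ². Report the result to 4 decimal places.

Sum of squared deviations about the known mean: SS = (13.5−8)² + (4.8−8)² + (5.9−8)² + (6.5−8)² + (7.1−8)² + (11.8−8)² = 62.4.
The Normal likelihood contributes (σ²)^(−n/2) exp(−SS/(2σ²)), so the posterior is Inverse-Gamma(α + n/2, β + SS/2) = Inverse-Gamma(5, 32.3).
The mode of Inverse-Gamma(a, b) is b/(a+1) = 32.3/6 ≈ 5.3833.

σ̂²_MAP = 5.3833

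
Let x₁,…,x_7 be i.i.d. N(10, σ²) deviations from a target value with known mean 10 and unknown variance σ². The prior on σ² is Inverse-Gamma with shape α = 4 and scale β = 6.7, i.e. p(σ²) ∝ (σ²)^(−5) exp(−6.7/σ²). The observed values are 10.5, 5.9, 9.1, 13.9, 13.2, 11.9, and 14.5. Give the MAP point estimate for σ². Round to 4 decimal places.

Sum of squared deviations about the known mean: SS = (10.5−10)² + (5.9−10)² + (9.1−10)² + (13.9−10)² + (13.2−10)² + (11.9−10)² + (14.5−10)² = 67.18.
The Normal likelihood contributes (σ²)^(−n/2) exp(−SS/(2σ²)), so the posterior is Inverse-Gamma(α + n/2, β + SS/2) = Inverse-Gamma(7.5, 40.29).
The mode of Inverse-Gamma(a, b) is b/(a+1) = 40.29/8.5 ≈ 4.7400.

σ̂²_MAP = 4.7400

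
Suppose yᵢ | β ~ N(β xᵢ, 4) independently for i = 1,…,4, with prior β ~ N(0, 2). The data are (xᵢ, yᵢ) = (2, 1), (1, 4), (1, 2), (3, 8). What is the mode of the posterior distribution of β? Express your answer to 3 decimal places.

β̂_MAP = 1.882

log p(β | y) = −Σ(yᵢ − βxᵢ)²/(2·4) − β²/(2·2) + const.
Setting the derivative to zero: Σxᵢ(yᵢ − βxᵢ)/4 − β/2 = 0, so β = Σxᵢyᵢ / (Σxᵢ² + σ²/τ²).
Σxᵢyᵢ = 2·1 + 1·4 + 1·2 + 3·8 = 32; Σxᵢ² = 15; σ²/τ² = 2.
β̂_MAP = 32 / (15 + 2) = 32/17 ≈ 1.882.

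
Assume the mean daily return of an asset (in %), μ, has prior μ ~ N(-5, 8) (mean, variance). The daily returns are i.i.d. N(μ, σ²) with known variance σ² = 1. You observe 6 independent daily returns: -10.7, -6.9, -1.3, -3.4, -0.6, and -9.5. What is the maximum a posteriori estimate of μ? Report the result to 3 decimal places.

n = 6; x̄ = ((-10.7) + (-6.9) + (-1.3) + (-3.4) + (-0.6) + (-9.5))/6 = -32.4/6 = -5.4.
For a Normal prior and Normal likelihood with known variance, the posterior is Normal; its mode equals its mean, the precision-weighted average.
Prior precision 1/σ₀² = 1/8 = 0.125; data precision n/σ² = 6/1 = 6.
μ̂ = (0.125·(-5) + 6·(-5.4)) / (0.125 + 6) = (-33.025)/6.125 = -1321/245 ≈ -5.392.

μ̂_MAP = -5.392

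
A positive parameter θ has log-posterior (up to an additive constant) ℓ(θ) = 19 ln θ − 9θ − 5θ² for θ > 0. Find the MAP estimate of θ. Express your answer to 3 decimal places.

ℓ'(θ) = 19/θ − 9 − 10θ. Setting this to zero and multiplying by θ: 10θ² + 9θ − 19 = 0.
θ = (−9 + √(9² + 4·10·19)) / (2·10) = (−9 + √841) / 20 = (−9 + 29)/20 = 1.
ℓ''(θ) = −19/θ² − 10 < 0, confirming a maximum.

θ̂_MAP = 1.000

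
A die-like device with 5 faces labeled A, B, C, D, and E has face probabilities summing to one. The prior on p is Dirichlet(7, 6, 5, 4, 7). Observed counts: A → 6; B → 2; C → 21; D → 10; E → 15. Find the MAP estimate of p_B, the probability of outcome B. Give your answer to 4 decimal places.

The posterior is Dirichlet(αᵢ + nᵢ) = Dirichlet(13, 8, 26, 14, 22).
For a Dirichlet(a₁,…,a_K) with all aᵢ > 1, the mode has j-th component (aⱼ − 1)/(Σaᵢ − K).
Here Σaᵢ = 83 and K = 5, so p_B = (8 − 1)/(83 − 5) = 7/78 ≈ 0.0897.

MAP estimate of p_B = 0.0897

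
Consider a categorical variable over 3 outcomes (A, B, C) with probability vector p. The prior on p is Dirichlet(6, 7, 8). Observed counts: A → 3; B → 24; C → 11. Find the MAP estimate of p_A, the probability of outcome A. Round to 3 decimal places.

MAP estimate of p_A = 0.143

The posterior is Dirichlet(αᵢ + nᵢ) = Dirichlet(9, 31, 19).
For a Dirichlet(a₁,…,a_K) with all aᵢ > 1, the mode has j-th component (aⱼ − 1)/(Σaᵢ − K).
Here Σaᵢ = 59 and K = 3, so p_A = (9 − 1)/(59 − 3) = 8/56 ≈ 0.143.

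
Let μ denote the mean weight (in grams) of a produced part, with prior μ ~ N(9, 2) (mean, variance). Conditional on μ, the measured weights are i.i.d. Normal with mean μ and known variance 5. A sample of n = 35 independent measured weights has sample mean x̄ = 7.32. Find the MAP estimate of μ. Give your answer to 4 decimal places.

n = 35, x̄ = 7.32.
For a Normal prior and Normal likelihood with known variance, the posterior is Normal; its mode equals its mean, the precision-weighted average.
Prior precision 1/σ₀² = 1/2 = 0.5; data precision n/σ² = 35/5 = 7.
μ̂ = (0.5·9 + 7·7.32) / (0.5 + 7) = 55.74/7.5 = 7.4320.

μ̂_MAP = 7.4320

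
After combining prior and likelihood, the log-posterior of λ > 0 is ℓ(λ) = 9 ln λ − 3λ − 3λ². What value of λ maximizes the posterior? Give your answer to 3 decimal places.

λ̂_MAP = 1.000

ℓ'(λ) = 9/λ − 3 − 6λ. Setting this to zero and multiplying by λ: 6λ² + 3λ − 9 = 0.
λ = (−3 + √(3² + 4·6·9)) / (2·6) = (−3 + √225) / 12 = (−3 + 15)/12 = 1.
ℓ''(λ) = −9/λ² − 6 < 0, confirming a maximum.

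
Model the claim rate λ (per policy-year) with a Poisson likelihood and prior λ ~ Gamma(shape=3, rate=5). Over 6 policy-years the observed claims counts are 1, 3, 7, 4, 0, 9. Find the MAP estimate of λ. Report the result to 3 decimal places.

λ̂_MAP = 2.364

Σxᵢ = 1+3+7+4+0+9 = 24, with n = 6.
Posterior ∝ λ^2e^(−5λ) · λ^24e^(−6λ) = λ^26e^(−11λ), i.e. Gamma(shape=27, rate=11).
The mode of a Gamma(a, b) with a ≥ 1 (shape–rate) is (a−1)/b = 26/11 ≈ 2.364.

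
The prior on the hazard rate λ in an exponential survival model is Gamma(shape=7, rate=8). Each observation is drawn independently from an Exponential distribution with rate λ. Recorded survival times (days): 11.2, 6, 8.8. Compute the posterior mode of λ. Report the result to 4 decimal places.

The Exponential(rate=λ) likelihood is ∝ λ^n e^(−λΣtᵢ). Here n = 3 and Σtᵢ = 11.2 + 6 + 8.8 = 26.
Posterior ∝ λ^6e^(−8λ) · λ^3e^(−26λ) = λ^9e^(−34λ), i.e. Gamma(10, 34).
Mode = (a−1)/b = 9/34 ≈ 0.2647.

λ̂_MAP = 0.2647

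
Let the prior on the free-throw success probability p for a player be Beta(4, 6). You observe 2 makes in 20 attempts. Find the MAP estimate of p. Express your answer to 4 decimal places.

p̂_MAP = 0.1786

Prior: Beta(4, 6).
Data: 2 successes in 20 trials. The binomial likelihood contributes p^2(1−p)^18, so the posterior is Beta(4+2, 6+18) = Beta(6, 24).
For Beta(a, b) with a, b > 1 the mode is (a−1)/(a+b−2) = 5/28 ≈ 0.1786.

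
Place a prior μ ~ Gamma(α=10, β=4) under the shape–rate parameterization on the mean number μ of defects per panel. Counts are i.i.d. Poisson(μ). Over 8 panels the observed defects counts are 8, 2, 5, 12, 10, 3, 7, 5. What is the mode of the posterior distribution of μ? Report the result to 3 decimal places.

μ̂_MAP = 5.083

Σxᵢ = 8+2+5+12+10+3+7+5 = 52, with n = 8.
Posterior ∝ μ^9e^(−4μ) · μ^52e^(−8μ) = μ^61e^(−12μ), i.e. Gamma(shape=62, rate=12).
The mode of a Gamma(a, b) with a ≥ 1 (shape–rate) is (a−1)/b = 61/12 ≈ 5.083.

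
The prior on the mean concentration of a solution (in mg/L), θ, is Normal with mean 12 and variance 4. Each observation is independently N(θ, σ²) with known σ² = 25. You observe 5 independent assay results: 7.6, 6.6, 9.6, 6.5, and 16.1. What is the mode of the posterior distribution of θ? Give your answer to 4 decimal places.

θ̂_MAP = 10.7911

n = 5; x̄ = (7.6 + 6.6 + 9.6 + 6.5 + 16.1)/5 = 46.4/5 = 9.28.
For a Normal prior and Normal likelihood with known variance, the posterior is Normal; its mode equals its mean, the precision-weighted average.
Prior precision 1/σ₀² = 1/4 = 0.25; data precision n/σ² = 5/25 = 0.2.
θ̂ = (0.25·12 + 0.2·9.28) / (0.25 + 0.2) = 4.856/0.45 = 2428/225 ≈ 10.7911.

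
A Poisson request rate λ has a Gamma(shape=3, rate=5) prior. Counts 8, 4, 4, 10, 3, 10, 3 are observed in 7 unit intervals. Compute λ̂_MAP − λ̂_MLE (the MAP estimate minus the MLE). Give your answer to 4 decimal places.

Σxᵢ = 42. Posterior is Gamma(45, 12); MAP = (45−1)/12 = 44/12 ≈ 3.66667.
MLE = x̄ = 42/7 ≈ 6.00000.
Difference = 44/12 − 42/7 = -7/3 ≈ -2.3333.

MAP − MLE = -2.3333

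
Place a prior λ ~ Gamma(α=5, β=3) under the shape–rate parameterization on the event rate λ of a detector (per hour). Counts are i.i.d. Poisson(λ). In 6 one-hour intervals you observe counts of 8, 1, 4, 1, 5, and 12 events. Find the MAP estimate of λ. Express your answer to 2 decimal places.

λ̂_MAP = 3.89

Σxᵢ = 8+1+4+1+5+12 = 31, with n = 6.
Posterior ∝ λ^4e^(−3λ) · λ^31e^(−6λ) = λ^35e^(−9λ), i.e. Gamma(shape=36, rate=9).
The mode of a Gamma(a, b) with a ≥ 1 (shape–rate) is (a−1)/b = 35/9 ≈ 3.89.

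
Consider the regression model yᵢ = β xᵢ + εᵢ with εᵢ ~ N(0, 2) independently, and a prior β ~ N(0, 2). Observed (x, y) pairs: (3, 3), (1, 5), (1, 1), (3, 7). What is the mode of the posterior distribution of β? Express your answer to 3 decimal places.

β̂_MAP = 1.714

log p(β | y) = −Σ(yᵢ − βxᵢ)²/(2·2) − β²/(2·2) + const.
Setting the derivative to zero: Σxᵢ(yᵢ − βxᵢ)/2 − β/2 = 0, so β = Σxᵢyᵢ / (Σxᵢ² + σ²/τ²).
Σxᵢyᵢ = 3·3 + 1·5 + 1·1 + 3·7 = 36; Σxᵢ² = 20; σ²/τ² = 1.
β̂_MAP = 36 / (20 + 1) = 36/21 ≈ 1.714.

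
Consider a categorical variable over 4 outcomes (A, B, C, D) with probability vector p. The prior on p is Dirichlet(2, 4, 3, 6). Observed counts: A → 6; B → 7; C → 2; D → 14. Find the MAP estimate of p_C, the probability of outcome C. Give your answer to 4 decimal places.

The posterior is Dirichlet(αᵢ + nᵢ) = Dirichlet(8, 11, 5, 20).
For a Dirichlet(a₁,…,a_K) with all aᵢ > 1, the mode has j-th component (aⱼ − 1)/(Σaᵢ − K).
Here Σaᵢ = 44 and K = 4, so p_C = (5 − 1)/(44 − 4) = 4/40 ≈ 0.1000.

MAP estimate of p_C = 0.1000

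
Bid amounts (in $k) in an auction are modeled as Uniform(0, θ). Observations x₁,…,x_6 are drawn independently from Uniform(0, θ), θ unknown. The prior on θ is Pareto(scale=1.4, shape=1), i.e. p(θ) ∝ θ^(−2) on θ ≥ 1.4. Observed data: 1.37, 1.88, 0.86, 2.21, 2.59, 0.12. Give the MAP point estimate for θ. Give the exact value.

The Uniform(0, θ) likelihood is θ^(−n) for θ ≥ max(xᵢ), zero otherwise. Here max(xᵢ) = 2.59.
Posterior ∝ θ^(−2) · θ^(−6) = θ^(−8) on θ ≥ max(1.4, 2.59) = 2.59.
This density is strictly decreasing in θ, so the posterior mode lies at the lower boundary of the support.

θ̂_MAP = 2.59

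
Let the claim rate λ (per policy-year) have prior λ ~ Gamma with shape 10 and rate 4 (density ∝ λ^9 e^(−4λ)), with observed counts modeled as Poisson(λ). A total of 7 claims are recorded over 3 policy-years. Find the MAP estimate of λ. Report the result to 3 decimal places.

λ̂_MAP = 2.286

Σxᵢ = 7, n = 3.
Posterior ∝ λ^9e^(−4λ) · λ^7e^(−3λ) = λ^16e^(−7λ), i.e. Gamma(shape=17, rate=7).
The mode of a Gamma(a, b) with a ≥ 1 (shape–rate) is (a−1)/b = 16/7 ≈ 2.286.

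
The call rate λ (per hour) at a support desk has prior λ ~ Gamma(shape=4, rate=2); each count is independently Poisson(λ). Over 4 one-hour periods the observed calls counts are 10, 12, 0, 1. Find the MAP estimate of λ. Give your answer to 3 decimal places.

λ̂_MAP = 4.333

Σxᵢ = 10+12+0+1 = 23, with n = 4.
Posterior ∝ λ^3e^(−2λ) · λ^23e^(−4λ) = λ^26e^(−6λ), i.e. Gamma(shape=27, rate=6).
The mode of a Gamma(a, b) with a ≥ 1 (shape–rate) is (a−1)/b = 26/6 ≈ 4.333.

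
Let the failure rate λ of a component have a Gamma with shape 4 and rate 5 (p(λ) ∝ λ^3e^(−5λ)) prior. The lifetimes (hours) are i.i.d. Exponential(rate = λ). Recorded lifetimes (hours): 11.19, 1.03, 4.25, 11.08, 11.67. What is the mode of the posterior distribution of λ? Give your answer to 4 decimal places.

The Exponential(rate=λ) likelihood is ∝ λ^n e^(−λΣtᵢ). Here n = 5 and Σtᵢ = 11.19 + 1.03 + 4.25 + 11.08 + 11.67 = 39.22.
Posterior ∝ λ^3e^(−5λ) · λ^5e^(−39.22λ) = λ^8e^(−44.22λ), i.e. Gamma(9, 44.22).
Mode = (a−1)/b = 8/44.22 ≈ 0.1809.

λ̂_MAP = 0.1809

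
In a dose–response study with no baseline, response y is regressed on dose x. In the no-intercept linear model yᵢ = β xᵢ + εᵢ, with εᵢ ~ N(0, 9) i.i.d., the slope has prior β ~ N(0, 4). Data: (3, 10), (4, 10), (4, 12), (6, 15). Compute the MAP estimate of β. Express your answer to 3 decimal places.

log p(β | y) = −Σ(yᵢ − βxᵢ)²/(2·9) − β²/(2·4) + const.
Setting the derivative to zero: Σxᵢ(yᵢ − βxᵢ)/9 − β/4 = 0, so β = Σxᵢyᵢ / (Σxᵢ² + σ²/τ²).
Σxᵢyᵢ = 3·10 + 4·10 + 4·12 + 6·15 = 208; Σxᵢ² = 77; σ²/τ² = 2.25.
β̂_MAP = 208 / (77 + 2.25) = 208/79.25 ≈ 2.625.

β̂_MAP = 2.625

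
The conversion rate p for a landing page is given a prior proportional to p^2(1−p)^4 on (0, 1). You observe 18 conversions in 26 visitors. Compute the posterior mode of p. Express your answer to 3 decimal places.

The prior density ∝ p^2(1−p)^4 is the kernel of Beta(3, 5).
Data: 18 successes in 26 trials. The binomial likelihood contributes p^18(1−p)^8, so the posterior is Beta(3+18, 5+8) = Beta(21, 13).
For Beta(a, b) with a, b > 1 the mode is (a−1)/(a+b−2) = 20/32 ≈ 0.625.

p̂_MAP = 0.625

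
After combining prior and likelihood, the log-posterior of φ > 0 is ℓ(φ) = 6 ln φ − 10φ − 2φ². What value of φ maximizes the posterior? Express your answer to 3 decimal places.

φ̂_MAP = 0.500

ℓ'(φ) = 6/φ − 10 − 4φ. Setting this to zero and multiplying by φ: 4φ² + 10φ − 6 = 0.
φ = (−10 + √(10² + 4·4·6)) / (2·4) = (−10 + √196) / 8 = (−10 + 14)/8 = 1/2.
ℓ''(φ) = −6/φ² − 4 < 0, confirming a maximum.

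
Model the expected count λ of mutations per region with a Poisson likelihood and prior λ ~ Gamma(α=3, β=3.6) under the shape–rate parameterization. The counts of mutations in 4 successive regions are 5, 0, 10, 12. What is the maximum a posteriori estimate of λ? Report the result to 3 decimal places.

λ̂_MAP = 3.816

Σxᵢ = 5+0+10+12 = 27, with n = 4.
Posterior ∝ λ^2e^(−3.6λ) · λ^27e^(−4λ) = λ^29e^(−7.6λ), i.e. Gamma(shape=30, rate=7.6).
The mode of a Gamma(a, b) with a ≥ 1 (shape–rate) is (a−1)/b = 29/7.6 ≈ 3.816.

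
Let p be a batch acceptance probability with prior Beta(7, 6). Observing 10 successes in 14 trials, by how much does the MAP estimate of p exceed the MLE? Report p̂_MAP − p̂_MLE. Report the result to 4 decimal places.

Posterior is Beta(17, 10); MAP = (17−1)/(27−2) = 16/25 ≈ 0.64000.
MLE ignores the prior: p̂_MLE = k/n = 10/14 ≈ 0.71429.
Difference = 16/25 − 10/14 = -13/175 ≈ -0.0743.

MAP − MLE = -0.0743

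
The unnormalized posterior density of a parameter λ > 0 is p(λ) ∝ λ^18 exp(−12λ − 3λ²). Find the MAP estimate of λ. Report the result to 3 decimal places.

ℓ'(λ) = 18/λ − 12 − 6λ. Setting this to zero and multiplying by λ: 6λ² + 12λ − 18 = 0.
λ = (−12 + √(12² + 4·6·18)) / (2·6) = (−12 + √576) / 12 = (−12 + 24)/12 = 1.
ℓ''(λ) = −18/λ² − 6 < 0, confirming a maximum.

λ̂_MAP = 1.000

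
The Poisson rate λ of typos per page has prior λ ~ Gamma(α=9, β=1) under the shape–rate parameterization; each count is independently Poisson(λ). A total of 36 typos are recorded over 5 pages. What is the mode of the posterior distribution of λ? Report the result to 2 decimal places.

Σxᵢ = 36, n = 5.
Posterior ∝ λ^8e^(−1λ) · λ^36e^(−5λ) = λ^44e^(−6λ), i.e. Gamma(shape=45, rate=6).
The mode of a Gamma(a, b) with a ≥ 1 (shape–rate) is (a−1)/b = 44/6 ≈ 7.33.

λ̂_MAP = 7.33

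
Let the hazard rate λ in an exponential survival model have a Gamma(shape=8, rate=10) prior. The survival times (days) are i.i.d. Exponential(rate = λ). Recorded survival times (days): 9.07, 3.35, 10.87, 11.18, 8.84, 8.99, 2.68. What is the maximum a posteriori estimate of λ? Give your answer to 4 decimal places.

λ̂_MAP = 0.2155

The Exponential(rate=λ) likelihood is ∝ λ^n e^(−λΣtᵢ). Here n = 7 and Σtᵢ = 9.07 + 3.35 + 10.87 + 11.18 + 8.84 + 8.99 + 2.68 = 54.98.
Posterior ∝ λ^7e^(−10λ) · λ^7e^(−54.98λ) = λ^14e^(−64.98λ), i.e. Gamma(15, 64.98).
Mode = (a−1)/b = 14/64.98 ≈ 0.2155.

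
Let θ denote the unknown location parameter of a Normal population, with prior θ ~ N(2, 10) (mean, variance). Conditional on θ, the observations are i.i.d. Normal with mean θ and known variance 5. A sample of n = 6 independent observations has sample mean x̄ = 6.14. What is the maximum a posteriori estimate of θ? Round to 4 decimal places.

n = 6, x̄ = 6.14.
For a Normal prior and Normal likelihood with known variance, the posterior is Normal; its mode equals its mean, the precision-weighted average.
Prior precision 1/σ₀² = 1/10 = 0.1; data precision n/σ² = 6/5 = 1.2.
θ̂ = (0.1·2 + 1.2·6.14) / (0.1 + 1.2) = 7.568/1.3 = 1892/325 ≈ 5.8215.

θ̂_MAP = 5.8215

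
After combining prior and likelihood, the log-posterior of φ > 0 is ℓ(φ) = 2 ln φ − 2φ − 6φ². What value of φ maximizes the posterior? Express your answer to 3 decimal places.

φ̂_MAP = 0.333

ℓ'(φ) = 2/φ − 2 − 12φ. Setting this to zero and multiplying by φ: 12φ² + 2φ − 2 = 0.
φ = (−2 + √(2² + 4·12·2)) / (2·12) = (−2 + √100) / 24 = (−2 + 10)/24 = 1/3.
ℓ''(φ) = −2/φ² − 12 < 0, confirming a maximum.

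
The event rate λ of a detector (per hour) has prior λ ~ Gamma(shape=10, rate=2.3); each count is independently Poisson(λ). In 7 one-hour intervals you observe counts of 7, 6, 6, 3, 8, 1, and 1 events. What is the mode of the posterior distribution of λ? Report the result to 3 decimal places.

Σxᵢ = 7+6+6+3+8+1+1 = 32, with n = 7.
Posterior ∝ λ^9e^(−2.3λ) · λ^32e^(−7λ) = λ^41e^(−9.3λ), i.e. Gamma(shape=42, rate=9.3).
The mode of a Gamma(a, b) with a ≥ 1 (shape–rate) is (a−1)/b = 41/9.3 ≈ 4.409.

λ̂_MAP = 4.409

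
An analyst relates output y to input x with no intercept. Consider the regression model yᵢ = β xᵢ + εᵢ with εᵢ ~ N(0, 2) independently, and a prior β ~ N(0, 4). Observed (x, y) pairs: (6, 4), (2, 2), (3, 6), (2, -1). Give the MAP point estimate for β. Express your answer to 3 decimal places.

β̂_MAP = 0.822

log p(β | y) = −Σ(yᵢ − βxᵢ)²/(2·2) − β²/(2·4) + const.
Setting the derivative to zero: Σxᵢ(yᵢ − βxᵢ)/2 − β/4 = 0, so β = Σxᵢyᵢ / (Σxᵢ² + σ²/τ²).
Σxᵢyᵢ = 6·4 + 2·2 + 3·6 + 2·(-1) = 44; Σxᵢ² = 53; σ²/τ² = 0.5.
β̂_MAP = 44 / (53 + 0.5) = 44/53.5 ≈ 0.822.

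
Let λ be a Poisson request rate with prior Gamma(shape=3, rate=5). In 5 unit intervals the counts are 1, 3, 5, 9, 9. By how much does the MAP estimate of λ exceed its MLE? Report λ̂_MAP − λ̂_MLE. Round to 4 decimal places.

MAP − MLE = -2.5000

Σxᵢ = 27. Posterior is Gamma(30, 10); MAP = (30−1)/10 = 29/10 ≈ 2.90000.
MLE = x̄ = 27/5 ≈ 5.40000.
Difference = 29/10 − 27/5 = -5/2 ≈ -2.5000.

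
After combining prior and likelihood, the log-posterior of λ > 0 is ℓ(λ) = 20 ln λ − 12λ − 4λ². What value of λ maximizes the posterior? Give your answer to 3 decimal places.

ℓ'(λ) = 20/λ − 12 − 8λ. Setting this to zero and multiplying by λ: 8λ² + 12λ − 20 = 0.
λ = (−12 + √(12² + 4·8·20)) / (2·8) = (−12 + √784) / 16 = (−12 + 28)/16 = 1.
ℓ''(λ) = −20/λ² − 8 < 0, confirming a maximum.

λ̂_MAP = 1.000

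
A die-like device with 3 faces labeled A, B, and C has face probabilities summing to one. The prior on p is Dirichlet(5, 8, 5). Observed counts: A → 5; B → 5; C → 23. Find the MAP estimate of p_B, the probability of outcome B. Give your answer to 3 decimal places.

The posterior is Dirichlet(αᵢ + nᵢ) = Dirichlet(10, 13, 28).
For a Dirichlet(a₁,…,a_K) with all aᵢ > 1, the mode has j-th component (aⱼ − 1)/(Σaᵢ − K).
Here Σaᵢ = 51 and K = 3, so p_B = (13 − 1)/(51 − 3) = 12/48 ≈ 0.250.

MAP estimate of p_B = 0.250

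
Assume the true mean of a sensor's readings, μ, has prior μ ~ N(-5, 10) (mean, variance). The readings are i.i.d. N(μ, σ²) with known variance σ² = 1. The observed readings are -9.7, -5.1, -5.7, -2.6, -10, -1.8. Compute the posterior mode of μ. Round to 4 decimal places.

n = 6; x̄ = ((-9.7) + (-5.1) + (-5.7) + (-2.6) + (-10) + (-1.8))/6 = -34.9/6 = -349/60 ≈ -5.8167.
For a Normal prior and Normal likelihood with known variance, the posterior is Normal; its mode equals its mean, the precision-weighted average.
Prior precision 1/σ₀² = 1/10 = 0.1; data precision n/σ² = 6/1 = 6.
μ̂ = (0.1·(-5) + 6·(-349/60)) / (0.1 + 6) = (-35.4)/6.1 = -354/61 ≈ -5.8033.

μ̂_MAP = -5.8033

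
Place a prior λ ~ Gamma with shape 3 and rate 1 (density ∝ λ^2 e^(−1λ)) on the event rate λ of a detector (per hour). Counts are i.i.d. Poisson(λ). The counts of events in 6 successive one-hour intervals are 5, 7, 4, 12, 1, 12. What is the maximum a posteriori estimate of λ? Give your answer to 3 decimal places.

Σxᵢ = 5+7+4+12+1+12 = 41, with n = 6.
Posterior ∝ λ^2e^(−1λ) · λ^41e^(−6λ) = λ^43e^(−7λ), i.e. Gamma(shape=44, rate=7).
The mode of a Gamma(a, b) with a ≥ 1 (shape–rate) is (a−1)/b = 43/7 ≈ 6.143.

λ̂_MAP = 6.143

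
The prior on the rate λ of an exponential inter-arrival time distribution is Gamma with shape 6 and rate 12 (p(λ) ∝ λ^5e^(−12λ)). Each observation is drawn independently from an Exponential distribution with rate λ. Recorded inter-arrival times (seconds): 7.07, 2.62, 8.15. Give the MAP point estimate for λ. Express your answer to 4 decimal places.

The Exponential(rate=λ) likelihood is ∝ λ^n e^(−λΣtᵢ). Here n = 3 and Σtᵢ = 7.07 + 2.62 + 8.15 = 17.84.
Posterior ∝ λ^5e^(−12λ) · λ^3e^(−17.84λ) = λ^8e^(−29.84λ), i.e. Gamma(9, 29.84).
Mode = (a−1)/b = 8/29.84 ≈ 0.2681.

λ̂_MAP = 0.2681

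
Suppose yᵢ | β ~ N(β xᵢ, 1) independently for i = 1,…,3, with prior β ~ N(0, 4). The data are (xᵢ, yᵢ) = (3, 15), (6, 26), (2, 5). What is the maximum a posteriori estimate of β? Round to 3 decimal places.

β̂_MAP = 4.284

log p(β | y) = −Σ(yᵢ − βxᵢ)²/(2·1) − β²/(2·4) + const.
Setting the derivative to zero: Σxᵢ(yᵢ − βxᵢ)/1 − β/4 = 0, so β = Σxᵢyᵢ / (Σxᵢ² + σ²/τ²).
Σxᵢyᵢ = 3·15 + 6·26 + 2·5 = 211; Σxᵢ² = 49; σ²/τ² = 0.25.
β̂_MAP = 211 / (49 + 0.25) = 211/49.25 ≈ 4.284.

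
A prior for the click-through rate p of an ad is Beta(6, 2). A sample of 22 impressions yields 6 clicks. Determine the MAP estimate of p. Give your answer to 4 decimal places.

p̂_MAP = 0.3929

Prior: Beta(6, 2).
Data: 6 successes in 22 trials. The binomial likelihood contributes p^6(1−p)^16, so the posterior is Beta(6+6, 2+16) = Beta(12, 18).
For Beta(a, b) with a, b > 1 the mode is (a−1)/(a+b−2) = 11/28 ≈ 0.3929.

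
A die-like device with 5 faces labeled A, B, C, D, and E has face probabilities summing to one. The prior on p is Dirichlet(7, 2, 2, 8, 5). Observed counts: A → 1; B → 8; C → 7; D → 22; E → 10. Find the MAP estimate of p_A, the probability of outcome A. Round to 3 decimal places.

MAP estimate of p_A = 0.104

The posterior is Dirichlet(αᵢ + nᵢ) = Dirichlet(8, 10, 9, 30, 15).
For a Dirichlet(a₁,…,a_K) with all aᵢ > 1, the mode has j-th component (aⱼ − 1)/(Σaᵢ − K).
Here Σaᵢ = 72 and K = 5, so p_A = (8 − 1)/(72 − 5) = 7/67 ≈ 0.104.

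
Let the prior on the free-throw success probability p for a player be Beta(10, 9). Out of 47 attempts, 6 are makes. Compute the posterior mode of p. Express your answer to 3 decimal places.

Prior: Beta(10, 9).
Data: 6 successes in 47 trials. The binomial likelihood contributes p^6(1−p)^41, so the posterior is Beta(10+6, 9+41) = Beta(16, 50).
For Beta(a, b) with a, b > 1 the mode is (a−1)/(a+b−2) = 15/64 ≈ 0.234.

p̂_MAP = 0.234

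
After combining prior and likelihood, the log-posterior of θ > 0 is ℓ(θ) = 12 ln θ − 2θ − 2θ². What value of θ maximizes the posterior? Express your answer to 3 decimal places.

ℓ'(θ) = 12/θ − 2 − 4θ. Setting this to zero and multiplying by θ: 4θ² + 2θ − 12 = 0.
θ = (−2 + √(2² + 4·4·12)) / (2·4) = (−2 + √196) / 8 = (−2 + 14)/8 = 3/2.
ℓ''(θ) = −12/θ² − 4 < 0, confirming a maximum.

θ̂_MAP = 1.500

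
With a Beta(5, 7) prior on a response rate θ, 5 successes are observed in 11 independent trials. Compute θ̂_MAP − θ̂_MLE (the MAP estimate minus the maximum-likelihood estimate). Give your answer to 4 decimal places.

MAP − MLE = -0.0260

Posterior is Beta(10, 13); MAP = (10−1)/(23−2) = 9/21 ≈ 0.42857.
MLE ignores the prior: θ̂_MLE = k/n = 5/11 ≈ 0.45455.
Difference = 9/21 − 5/11 = -2/77 ≈ -0.0260.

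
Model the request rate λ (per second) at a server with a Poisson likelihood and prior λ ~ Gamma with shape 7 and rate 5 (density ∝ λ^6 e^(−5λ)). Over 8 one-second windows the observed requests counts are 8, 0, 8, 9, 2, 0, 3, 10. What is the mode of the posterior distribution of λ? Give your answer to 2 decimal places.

λ̂_MAP = 3.54

Σxᵢ = 8+0+8+9+2+0+3+10 = 40, with n = 8.
Posterior ∝ λ^6e^(−5λ) · λ^40e^(−8λ) = λ^46e^(−13λ), i.e. Gamma(shape=47, rate=13).
The mode of a Gamma(a, b) with a ≥ 1 (shape–rate) is (a−1)/b = 46/13 ≈ 3.54.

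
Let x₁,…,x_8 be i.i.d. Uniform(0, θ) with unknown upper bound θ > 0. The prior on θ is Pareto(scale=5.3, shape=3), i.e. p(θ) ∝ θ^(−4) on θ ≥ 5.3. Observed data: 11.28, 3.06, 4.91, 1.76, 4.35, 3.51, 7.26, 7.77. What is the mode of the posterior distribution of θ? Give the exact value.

θ̂_MAP = 11.28

The Uniform(0, θ) likelihood is θ^(−n) for θ ≥ max(xᵢ), zero otherwise. Here max(xᵢ) = 11.28.
Posterior ∝ θ^(−4) · θ^(−8) = θ^(−12) on θ ≥ max(5.3, 11.28) = 11.28.
This density is strictly decreasing in θ, so the posterior mode lies at the lower boundary of the support.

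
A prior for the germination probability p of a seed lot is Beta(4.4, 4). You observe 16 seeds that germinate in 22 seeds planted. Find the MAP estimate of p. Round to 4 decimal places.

p̂_MAP = 0.6831

Prior: Beta(4.4, 4).
Data: 16 successes in 22 trials. The binomial likelihood contributes p^16(1−p)^6, so the posterior is Beta(4.4+16, 4+6) = Beta(20.4, 10).
For Beta(a, b) with a, b > 1 the mode is (a−1)/(a+b−2) = 19.4/28.4 ≈ 0.6831.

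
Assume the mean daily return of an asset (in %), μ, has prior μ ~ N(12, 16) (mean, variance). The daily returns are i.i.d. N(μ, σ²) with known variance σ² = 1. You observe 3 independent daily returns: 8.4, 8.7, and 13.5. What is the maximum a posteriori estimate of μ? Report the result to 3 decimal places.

μ̂_MAP = 10.237

n = 3; x̄ = (8.4 + 8.7 + 13.5)/3 = 30.6/3 = 10.2.
For a Normal prior and Normal likelihood with known variance, the posterior is Normal; its mode equals its mean, the precision-weighted average.
Prior precision 1/σ₀² = 1/16 = 0.0625; data precision n/σ² = 3/1 = 3.
μ̂ = (0.0625·12 + 3·10.2) / (0.0625 + 3) = 31.35/3.0625 = 2508/245 ≈ 10.237.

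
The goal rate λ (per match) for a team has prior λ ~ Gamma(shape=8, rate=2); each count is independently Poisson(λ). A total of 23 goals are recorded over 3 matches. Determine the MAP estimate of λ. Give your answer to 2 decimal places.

Σxᵢ = 23, n = 3.
Posterior ∝ λ^7e^(−2λ) · λ^23e^(−3λ) = λ^30e^(−5λ), i.e. Gamma(shape=31, rate=5).
The mode of a Gamma(a, b) with a ≥ 1 (shape–rate) is (a−1)/b = 30/5 ≈ 6.00.

λ̂_MAP = 6.00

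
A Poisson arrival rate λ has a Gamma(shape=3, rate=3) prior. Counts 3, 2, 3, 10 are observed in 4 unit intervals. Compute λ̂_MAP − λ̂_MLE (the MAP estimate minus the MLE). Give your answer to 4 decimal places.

Σxᵢ = 18. Posterior is Gamma(21, 7); MAP = (21−1)/7 = 20/7 ≈ 2.85714.
MLE = x̄ = 18/4 ≈ 4.50000.
Difference = 20/7 − 18/4 = -23/14 ≈ -1.6429.

MAP − MLE = -1.6429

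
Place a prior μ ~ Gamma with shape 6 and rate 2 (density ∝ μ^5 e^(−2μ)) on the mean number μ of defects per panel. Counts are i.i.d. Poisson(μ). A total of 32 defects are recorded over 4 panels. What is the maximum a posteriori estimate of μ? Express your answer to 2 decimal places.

Σxᵢ = 32, n = 4.
Posterior ∝ μ^5e^(−2μ) · μ^32e^(−4μ) = μ^37e^(−6μ), i.e. Gamma(shape=38, rate=6).
The mode of a Gamma(a, b) with a ≥ 1 (shape–rate) is (a−1)/b = 37/6 ≈ 6.17.

μ̂_MAP = 6.17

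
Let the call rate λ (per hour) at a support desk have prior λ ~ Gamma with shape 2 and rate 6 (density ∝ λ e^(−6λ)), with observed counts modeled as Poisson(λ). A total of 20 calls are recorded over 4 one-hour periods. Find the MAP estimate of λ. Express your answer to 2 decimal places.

Σxᵢ = 20, n = 4.
Posterior ∝ λe^(−6λ) · λ^20e^(−4λ) = λ^21e^(−10λ), i.e. Gamma(shape=22, rate=10).
The mode of a Gamma(a, b) with a ≥ 1 (shape–rate) is (a−1)/b = 21/10 ≈ 2.10.

λ̂_MAP = 2.10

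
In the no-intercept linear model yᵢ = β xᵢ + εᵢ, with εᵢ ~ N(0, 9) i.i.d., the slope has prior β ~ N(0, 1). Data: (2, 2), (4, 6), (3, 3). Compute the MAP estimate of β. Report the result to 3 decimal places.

β̂_MAP = 0.974

log p(β | y) = −Σ(yᵢ − βxᵢ)²/(2·9) − β²/(2·1) + const.
Setting the derivative to zero: Σxᵢ(yᵢ − βxᵢ)/9 − β/1 = 0, so β = Σxᵢyᵢ / (Σxᵢ² + σ²/τ²).
Σxᵢyᵢ = 2·2 + 4·6 + 3·3 = 37; Σxᵢ² = 29; σ²/τ² = 9.
β̂_MAP = 37 / (29 + 9) = 37/38 ≈ 0.974.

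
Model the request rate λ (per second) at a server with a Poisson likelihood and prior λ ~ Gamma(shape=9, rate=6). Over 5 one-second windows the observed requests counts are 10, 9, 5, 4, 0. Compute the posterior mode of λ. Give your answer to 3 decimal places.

Σxᵢ = 10+9+5+4+0 = 28, with n = 5.
Posterior ∝ λ^8e^(−6λ) · λ^28e^(−5λ) = λ^36e^(−11λ), i.e. Gamma(shape=37, rate=11).
The mode of a Gamma(a, b) with a ≥ 1 (shape–rate) is (a−1)/b = 36/11 ≈ 3.273.

λ̂_MAP = 3.273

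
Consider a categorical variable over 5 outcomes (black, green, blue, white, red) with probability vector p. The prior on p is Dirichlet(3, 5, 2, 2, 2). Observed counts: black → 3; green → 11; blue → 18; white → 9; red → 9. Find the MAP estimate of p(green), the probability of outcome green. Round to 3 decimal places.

MAP estimate of p(green) = 0.254

The posterior is Dirichlet(αᵢ + nᵢ) = Dirichlet(6, 16, 20, 11, 11).
For a Dirichlet(a₁,…,a_K) with all aᵢ > 1, the mode has j-th component (aⱼ − 1)/(Σaᵢ − K).
Here Σaᵢ = 64 and K = 5, so p(green) = (16 − 1)/(64 − 5) = 15/59 ≈ 0.254.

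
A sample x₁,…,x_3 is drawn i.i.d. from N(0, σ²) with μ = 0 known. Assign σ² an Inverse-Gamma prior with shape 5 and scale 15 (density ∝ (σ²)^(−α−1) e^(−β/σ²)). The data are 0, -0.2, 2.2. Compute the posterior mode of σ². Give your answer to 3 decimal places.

Sum of squared deviations about the known mean: SS = (0−0)² + (-0.2−0)² + (2.2−0)² = 4.88.
The Normal likelihood contributes (σ²)^(−n/2) exp(−SS/(2σ²)), so the posterior is Inverse-Gamma(α + n/2, β + SS/2) = Inverse-Gamma(6.5, 17.44).
The mode of Inverse-Gamma(a, b) is b/(a+1) = 17.44/7.5 ≈ 2.325.

σ̂²_MAP = 2.325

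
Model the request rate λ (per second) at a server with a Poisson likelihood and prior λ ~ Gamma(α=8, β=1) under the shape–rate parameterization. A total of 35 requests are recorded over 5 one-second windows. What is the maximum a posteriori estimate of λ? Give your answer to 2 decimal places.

λ̂_MAP = 7.00

Σxᵢ = 35, n = 5.
Posterior ∝ λ^7e^(−1λ) · λ^35e^(−5λ) = λ^42e^(−6λ), i.e. Gamma(shape=43, rate=6).
The mode of a Gamma(a, b) with a ≥ 1 (shape–rate) is (a−1)/b = 42/6 ≈ 7.00.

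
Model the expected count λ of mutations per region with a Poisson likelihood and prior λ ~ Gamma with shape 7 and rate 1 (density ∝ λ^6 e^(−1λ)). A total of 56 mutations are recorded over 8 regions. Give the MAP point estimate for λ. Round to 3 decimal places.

λ̂_MAP = 6.889

Σxᵢ = 56, n = 8.
Posterior ∝ λ^6e^(−1λ) · λ^56e^(−8λ) = λ^62e^(−9λ), i.e. Gamma(shape=63, rate=9).
The mode of a Gamma(a, b) with a ≥ 1 (shape–rate) is (a−1)/b = 62/9 ≈ 6.889.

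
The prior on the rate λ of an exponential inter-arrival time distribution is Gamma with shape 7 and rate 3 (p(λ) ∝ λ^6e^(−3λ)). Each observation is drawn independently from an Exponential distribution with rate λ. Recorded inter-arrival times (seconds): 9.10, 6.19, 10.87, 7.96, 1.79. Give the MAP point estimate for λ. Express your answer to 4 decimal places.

The Exponential(rate=λ) likelihood is ∝ λ^n e^(−λΣtᵢ). Here n = 5 and Σtᵢ = 9.10 + 6.19 + 10.87 + 7.96 + 1.79 = 35.91.
Posterior ∝ λ^6e^(−3λ) · λ^5e^(−35.91λ) = λ^11e^(−38.91λ), i.e. Gamma(12, 38.91).
Mode = (a−1)/b = 11/38.91 ≈ 0.2827.

λ̂_MAP = 0.2827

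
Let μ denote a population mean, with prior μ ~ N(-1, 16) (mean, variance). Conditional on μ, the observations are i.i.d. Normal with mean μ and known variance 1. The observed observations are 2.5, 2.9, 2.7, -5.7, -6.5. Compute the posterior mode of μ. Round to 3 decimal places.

μ̂_MAP = -0.822

n = 5; x̄ = (2.5 + 2.9 + 2.7 + (-5.7) + (-6.5))/5 = -4.1/5 = -0.82.
For a Normal prior and Normal likelihood with known variance, the posterior is Normal; its mode equals its mean, the precision-weighted average.
Prior precision 1/σ₀² = 1/16 = 0.0625; data precision n/σ² = 5/1 = 5.
μ̂ = (0.0625·(-1) + 5·(-0.82)) / (0.0625 + 5) = (-4.1625)/5.0625 = -37/45 ≈ -0.822.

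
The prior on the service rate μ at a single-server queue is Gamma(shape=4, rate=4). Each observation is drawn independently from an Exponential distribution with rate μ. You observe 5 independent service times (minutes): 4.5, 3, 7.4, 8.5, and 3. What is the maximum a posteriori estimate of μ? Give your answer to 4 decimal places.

μ̂_MAP = 0.2632

The Exponential(rate=μ) likelihood is ∝ μ^n e^(−μΣtᵢ). Here n = 5 and Σtᵢ = 4.5 + 3 + 7.4 + 8.5 + 3 = 26.4.
Posterior ∝ μ^3e^(−4μ) · μ^5e^(−26.4μ) = μ^8e^(−30.4μ), i.e. Gamma(9, 30.4).
Mode = (a−1)/b = 8/30.4 ≈ 0.2632.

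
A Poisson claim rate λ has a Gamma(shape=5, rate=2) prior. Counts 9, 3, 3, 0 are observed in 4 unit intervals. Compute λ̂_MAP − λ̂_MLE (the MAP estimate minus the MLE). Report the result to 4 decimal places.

MAP − MLE = -0.5833

Σxᵢ = 15. Posterior is Gamma(20, 6); MAP = (20−1)/6 = 19/6 ≈ 3.16667.
MLE = x̄ = 15/4 ≈ 3.75000.
Difference = 19/6 − 15/4 = -7/12 ≈ -0.5833.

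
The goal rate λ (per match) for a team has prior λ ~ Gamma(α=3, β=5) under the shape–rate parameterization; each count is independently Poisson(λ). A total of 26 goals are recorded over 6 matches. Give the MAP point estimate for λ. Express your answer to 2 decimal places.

Σxᵢ = 26, n = 6.
Posterior ∝ λ^2e^(−5λ) · λ^26e^(−6λ) = λ^28e^(−11λ), i.e. Gamma(shape=29, rate=11).
The mode of a Gamma(a, b) with a ≥ 1 (shape–rate) is (a−1)/b = 28/11 ≈ 2.55.

λ̂_MAP = 2.55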